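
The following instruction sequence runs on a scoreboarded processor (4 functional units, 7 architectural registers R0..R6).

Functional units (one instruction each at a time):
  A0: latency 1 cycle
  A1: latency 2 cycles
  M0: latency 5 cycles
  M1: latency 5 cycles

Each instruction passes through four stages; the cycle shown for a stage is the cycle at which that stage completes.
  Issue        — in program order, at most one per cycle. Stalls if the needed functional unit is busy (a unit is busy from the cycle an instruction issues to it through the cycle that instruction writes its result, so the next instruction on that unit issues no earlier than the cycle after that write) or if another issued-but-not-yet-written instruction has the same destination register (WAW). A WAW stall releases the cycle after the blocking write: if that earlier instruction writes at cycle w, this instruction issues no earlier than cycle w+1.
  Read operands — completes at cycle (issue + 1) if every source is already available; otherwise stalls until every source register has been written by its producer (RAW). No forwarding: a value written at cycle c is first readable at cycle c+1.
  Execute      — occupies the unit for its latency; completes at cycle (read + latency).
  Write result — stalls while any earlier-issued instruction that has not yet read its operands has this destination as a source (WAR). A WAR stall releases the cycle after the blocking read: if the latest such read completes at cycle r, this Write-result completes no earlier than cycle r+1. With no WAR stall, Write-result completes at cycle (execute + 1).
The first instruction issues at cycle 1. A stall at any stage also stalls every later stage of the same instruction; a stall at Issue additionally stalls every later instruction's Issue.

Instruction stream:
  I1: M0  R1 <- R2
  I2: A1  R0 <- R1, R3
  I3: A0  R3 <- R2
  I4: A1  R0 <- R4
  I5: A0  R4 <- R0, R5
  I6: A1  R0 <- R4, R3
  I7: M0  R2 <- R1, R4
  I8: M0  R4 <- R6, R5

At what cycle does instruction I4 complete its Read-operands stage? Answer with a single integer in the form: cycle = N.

I1: IS=1 RO=2 EX=7 WR=8
I2: IS=2 RO=9 EX=11 WR=12  [RAW R1: wait I1 write@8]
I3: IS=3 RO=4 EX=5 WR=10  [WAR R3: wait I2 read@9]
I4: IS=13 RO=14 EX=16 WR=17  [struct: A1 busy until I2 writes@12]
I5: IS=14 RO=18 EX=19 WR=20  [RAW R0: wait I4 write@17]
I6: IS=18 RO=21 EX=23 WR=24  [struct: A1 busy until I4 writes@17; RAW R4: wait I5 write@20]
I7: IS=19 RO=21 EX=26 WR=27  [RAW R4: wait I5 write@20]
I8: IS=28 RO=29 EX=34 WR=35  [struct: M0 busy until I7 writes@27]

cycle = 14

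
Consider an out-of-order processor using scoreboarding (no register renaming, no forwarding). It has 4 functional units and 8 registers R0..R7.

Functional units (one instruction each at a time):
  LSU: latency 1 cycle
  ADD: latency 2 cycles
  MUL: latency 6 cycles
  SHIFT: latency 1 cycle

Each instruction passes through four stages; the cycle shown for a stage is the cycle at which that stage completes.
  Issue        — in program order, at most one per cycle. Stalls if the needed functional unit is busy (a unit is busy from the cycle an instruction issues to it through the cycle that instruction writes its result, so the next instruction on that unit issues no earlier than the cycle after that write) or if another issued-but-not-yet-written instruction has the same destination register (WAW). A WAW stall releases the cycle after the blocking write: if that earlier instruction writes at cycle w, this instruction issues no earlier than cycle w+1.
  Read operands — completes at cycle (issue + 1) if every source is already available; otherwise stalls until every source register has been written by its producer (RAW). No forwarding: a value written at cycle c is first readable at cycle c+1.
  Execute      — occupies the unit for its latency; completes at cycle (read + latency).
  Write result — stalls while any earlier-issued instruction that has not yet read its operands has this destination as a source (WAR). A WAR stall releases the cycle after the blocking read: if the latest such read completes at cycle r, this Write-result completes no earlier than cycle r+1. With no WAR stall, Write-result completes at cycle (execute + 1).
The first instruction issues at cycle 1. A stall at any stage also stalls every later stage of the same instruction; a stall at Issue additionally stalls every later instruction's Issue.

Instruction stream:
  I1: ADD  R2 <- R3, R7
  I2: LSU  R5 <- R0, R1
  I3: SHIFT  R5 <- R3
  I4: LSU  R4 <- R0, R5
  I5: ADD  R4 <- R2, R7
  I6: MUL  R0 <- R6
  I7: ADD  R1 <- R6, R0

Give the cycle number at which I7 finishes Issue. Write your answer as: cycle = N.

[1] I1 dispatched to ADD
[2] I1 operands ready · I2 dispatched to LSU
[3] I2 operands ready
[4] I1 complete · I2 complete
[5] R2←I1 · R5←I2
[6] I3 dispatched to SHIFT
[7] I3 operands ready · I4 dispatched to LSU
[8] I3 complete
[9] R5←I3
[10] I4 operands ready
[11] I4 complete
[12] R4←I4
[13] I5 dispatched to ADD
[14] I5 operands ready · I6 dispatched to MUL
[15] I6 operands ready
[16] I5 complete
[17] R4←I5
[18] I7 dispatched to ADD
[21] I6 complete
[22] R0←I6
[23] I7 operands ready
[25] I7 complete
[26] R1←I7

cycle = 18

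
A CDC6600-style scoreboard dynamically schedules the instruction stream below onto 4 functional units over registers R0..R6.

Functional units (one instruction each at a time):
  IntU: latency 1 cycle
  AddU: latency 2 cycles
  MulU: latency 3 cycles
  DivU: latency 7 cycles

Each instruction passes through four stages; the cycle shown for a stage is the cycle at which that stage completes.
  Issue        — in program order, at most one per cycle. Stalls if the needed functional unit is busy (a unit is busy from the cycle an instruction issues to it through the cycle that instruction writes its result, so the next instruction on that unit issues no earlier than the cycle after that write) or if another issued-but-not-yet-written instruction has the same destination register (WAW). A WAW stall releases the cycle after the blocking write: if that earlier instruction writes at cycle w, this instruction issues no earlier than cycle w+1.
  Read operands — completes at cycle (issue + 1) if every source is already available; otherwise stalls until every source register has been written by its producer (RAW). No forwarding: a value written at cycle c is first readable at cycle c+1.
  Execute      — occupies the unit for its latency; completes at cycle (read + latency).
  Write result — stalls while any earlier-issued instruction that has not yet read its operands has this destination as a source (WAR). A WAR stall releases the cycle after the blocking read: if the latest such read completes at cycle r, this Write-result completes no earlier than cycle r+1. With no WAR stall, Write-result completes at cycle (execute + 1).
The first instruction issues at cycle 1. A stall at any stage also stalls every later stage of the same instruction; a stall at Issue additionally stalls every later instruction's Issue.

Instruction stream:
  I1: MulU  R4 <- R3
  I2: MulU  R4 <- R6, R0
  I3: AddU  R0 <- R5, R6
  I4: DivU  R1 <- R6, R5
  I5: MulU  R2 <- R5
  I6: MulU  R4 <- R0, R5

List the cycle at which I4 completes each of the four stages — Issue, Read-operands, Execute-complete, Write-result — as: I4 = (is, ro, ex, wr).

I4 = (9, 10, 17, 18)

I1  is:1  ro:2  ex:5  wr:6
I2  is:7  ro:8  ex:11  wr:12  — struct: MulU busy until I1 writes@6
I3  is:8  ro:9  ex:11  wr:12
I4  is:9  ro:10  ex:17  wr:18
I5  is:13  ro:14  ex:17  wr:18  — struct: MulU busy until I2 writes@12
I6  is:19  ro:20  ex:23  wr:24  — struct: MulU busy until I5 writes@18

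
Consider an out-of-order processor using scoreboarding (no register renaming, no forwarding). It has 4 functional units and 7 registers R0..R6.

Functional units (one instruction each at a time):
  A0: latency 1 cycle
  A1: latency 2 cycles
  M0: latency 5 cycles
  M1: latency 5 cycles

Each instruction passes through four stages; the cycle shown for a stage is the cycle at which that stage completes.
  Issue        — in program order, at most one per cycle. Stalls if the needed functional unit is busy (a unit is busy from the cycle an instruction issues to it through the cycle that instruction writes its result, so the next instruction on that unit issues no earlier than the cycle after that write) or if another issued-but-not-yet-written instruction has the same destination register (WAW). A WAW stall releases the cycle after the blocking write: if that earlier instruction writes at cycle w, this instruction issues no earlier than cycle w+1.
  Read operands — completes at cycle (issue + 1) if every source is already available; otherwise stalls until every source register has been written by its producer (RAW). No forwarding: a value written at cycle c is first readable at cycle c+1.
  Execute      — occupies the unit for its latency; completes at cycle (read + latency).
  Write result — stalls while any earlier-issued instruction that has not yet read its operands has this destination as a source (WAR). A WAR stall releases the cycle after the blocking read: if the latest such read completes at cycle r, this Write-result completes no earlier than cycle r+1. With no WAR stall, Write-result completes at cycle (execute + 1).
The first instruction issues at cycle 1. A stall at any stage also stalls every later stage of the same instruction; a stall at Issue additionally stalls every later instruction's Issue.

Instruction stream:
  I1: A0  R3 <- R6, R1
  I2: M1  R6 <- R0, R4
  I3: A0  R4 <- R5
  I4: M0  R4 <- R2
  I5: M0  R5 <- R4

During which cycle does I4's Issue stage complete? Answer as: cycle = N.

cycle 1: issue I1 (A0)
cycle 2: I1 read-ops | issue I2 (M1)
cycle 3: I1 finished on A0 | I2 read-ops
cycle 4: I1→R3
cycle 5: issue I3 (A0)
cycle 6: I3 read-ops
cycle 7: I3 finished on A0
cycle 8: I2 finished on M1 | I3→R4
cycle 9: I2→R6 | issue I4 (M0)
cycle 10: I4 read-ops
cycle 15: I4 finished on M0
cycle 16: I4→R4
cycle 17: issue I5 (M0)
cycle 18: I5 read-ops
cycle 23: I5 finished on M0
cycle 24: I5→R5

cycle = 9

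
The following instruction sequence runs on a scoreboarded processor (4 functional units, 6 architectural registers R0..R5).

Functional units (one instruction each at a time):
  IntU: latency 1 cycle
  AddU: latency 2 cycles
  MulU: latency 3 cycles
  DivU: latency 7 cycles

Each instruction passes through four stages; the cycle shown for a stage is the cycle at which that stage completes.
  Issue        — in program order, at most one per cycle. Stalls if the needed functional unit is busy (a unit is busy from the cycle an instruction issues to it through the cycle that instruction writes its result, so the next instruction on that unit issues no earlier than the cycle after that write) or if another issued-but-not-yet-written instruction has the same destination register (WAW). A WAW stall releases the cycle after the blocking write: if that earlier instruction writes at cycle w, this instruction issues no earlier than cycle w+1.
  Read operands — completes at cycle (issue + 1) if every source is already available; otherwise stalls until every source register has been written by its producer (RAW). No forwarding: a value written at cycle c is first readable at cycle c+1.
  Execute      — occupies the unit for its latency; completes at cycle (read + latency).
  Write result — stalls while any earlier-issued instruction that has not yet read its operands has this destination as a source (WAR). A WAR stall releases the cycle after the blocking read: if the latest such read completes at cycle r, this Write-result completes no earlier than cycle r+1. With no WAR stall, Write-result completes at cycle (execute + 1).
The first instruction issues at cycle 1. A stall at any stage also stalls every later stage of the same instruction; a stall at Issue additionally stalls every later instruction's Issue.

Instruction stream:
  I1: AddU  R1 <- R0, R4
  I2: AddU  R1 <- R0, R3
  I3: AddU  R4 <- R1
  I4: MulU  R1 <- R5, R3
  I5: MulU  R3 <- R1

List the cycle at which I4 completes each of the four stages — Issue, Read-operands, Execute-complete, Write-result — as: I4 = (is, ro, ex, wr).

I4 = (12, 13, 16, 17)

t=1  I1→AddU
t=2  I1 RO
t=4  I1 EX
t=5  I1 WR R1
t=6  I2→AddU
t=7  I2 RO
t=9  I2 EX
t=10  I2 WR R1
t=11  I3→AddU
t=12  I3 RO, I4→MulU
t=13  I4 RO
t=14  I3 EX
t=15  I3 WR R4
t=16  I4 EX
t=17  I4 WR R1
t=18  I5→MulU
t=19  I5 RO
t=22  I5 EX
t=23  I5 WR R3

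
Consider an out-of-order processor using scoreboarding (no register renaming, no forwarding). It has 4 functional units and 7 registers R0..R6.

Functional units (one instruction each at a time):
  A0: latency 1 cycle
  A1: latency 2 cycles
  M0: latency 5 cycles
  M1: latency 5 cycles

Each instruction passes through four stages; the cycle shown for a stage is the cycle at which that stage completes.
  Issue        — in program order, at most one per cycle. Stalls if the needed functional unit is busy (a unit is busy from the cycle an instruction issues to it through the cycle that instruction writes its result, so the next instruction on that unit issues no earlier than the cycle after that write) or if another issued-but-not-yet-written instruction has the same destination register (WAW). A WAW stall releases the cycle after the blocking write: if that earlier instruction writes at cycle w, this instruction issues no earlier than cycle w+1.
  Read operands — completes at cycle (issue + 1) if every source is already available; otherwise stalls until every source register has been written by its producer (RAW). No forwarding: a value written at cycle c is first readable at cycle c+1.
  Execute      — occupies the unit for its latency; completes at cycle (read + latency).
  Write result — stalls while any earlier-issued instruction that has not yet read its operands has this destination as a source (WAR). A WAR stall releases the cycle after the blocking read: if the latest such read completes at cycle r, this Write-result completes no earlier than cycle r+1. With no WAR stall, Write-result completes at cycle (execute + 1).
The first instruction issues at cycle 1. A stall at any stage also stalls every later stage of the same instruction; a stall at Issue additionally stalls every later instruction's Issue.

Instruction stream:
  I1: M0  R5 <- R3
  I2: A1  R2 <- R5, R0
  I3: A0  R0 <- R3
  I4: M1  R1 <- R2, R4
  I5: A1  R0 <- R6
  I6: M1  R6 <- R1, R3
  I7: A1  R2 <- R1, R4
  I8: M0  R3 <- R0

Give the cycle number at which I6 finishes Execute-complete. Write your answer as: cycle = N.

[I1] 1/2/7/8
[I2] 2/9/11/12  (RAW R5: wait I1 write@8)
[I3] 3/4/5/10  (WAR R0: wait I2 read@9)
[I4] 4/13/18/19  (RAW R2: wait I2 write@12)
[I5] 13/14/16/17  (struct: A1 busy until I2 writes@12)
[I6] 20/21/26/27  (struct: M1 busy until I4 writes@19)
[I7] 21/22/24/25
[I8] 22/23/28/29

cycle = 26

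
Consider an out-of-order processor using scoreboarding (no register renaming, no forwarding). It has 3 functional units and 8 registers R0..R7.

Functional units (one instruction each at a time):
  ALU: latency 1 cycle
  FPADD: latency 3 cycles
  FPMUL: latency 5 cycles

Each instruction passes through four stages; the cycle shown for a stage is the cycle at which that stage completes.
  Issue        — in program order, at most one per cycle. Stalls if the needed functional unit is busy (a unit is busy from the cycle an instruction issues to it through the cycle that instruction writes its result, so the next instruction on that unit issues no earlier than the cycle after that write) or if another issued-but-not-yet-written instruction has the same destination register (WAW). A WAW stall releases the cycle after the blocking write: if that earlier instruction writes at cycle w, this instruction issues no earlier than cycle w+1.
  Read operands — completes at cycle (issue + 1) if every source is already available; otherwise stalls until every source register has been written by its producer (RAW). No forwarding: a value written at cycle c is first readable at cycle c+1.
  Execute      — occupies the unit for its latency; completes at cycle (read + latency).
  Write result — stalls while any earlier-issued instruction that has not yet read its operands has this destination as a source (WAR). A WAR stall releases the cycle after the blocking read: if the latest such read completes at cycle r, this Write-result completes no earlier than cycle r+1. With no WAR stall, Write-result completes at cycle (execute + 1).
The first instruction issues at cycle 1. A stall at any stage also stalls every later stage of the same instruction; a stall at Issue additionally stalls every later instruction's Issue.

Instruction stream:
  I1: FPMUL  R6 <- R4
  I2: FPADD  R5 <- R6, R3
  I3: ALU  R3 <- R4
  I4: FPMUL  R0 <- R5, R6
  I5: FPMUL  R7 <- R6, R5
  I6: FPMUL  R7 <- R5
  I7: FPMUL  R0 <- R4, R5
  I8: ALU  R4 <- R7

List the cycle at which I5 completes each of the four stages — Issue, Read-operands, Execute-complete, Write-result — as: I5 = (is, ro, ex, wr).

t=1  I1 issues→FPMUL
t=2  I1 reads · I2 issues→FPADD
t=3  I3 issues→ALU
t=4  I3 reads
t=5  I3 exec-done
t=7  I1 exec-done
t=8  I1 writes R6
t=9  I2 reads · I4 issues→FPMUL
t=10  I3 writes R3
t=12  I2 exec-done
t=13  I2 writes R5
t=14  I4 reads
t=19  I4 exec-done
t=20  I4 writes R0
t=21  I5 issues→FPMUL
t=22  I5 reads
t=27  I5 exec-done
t=28  I5 writes R7
t=29  I6 issues→FPMUL
t=30  I6 reads
t=35  I6 exec-done
t=36  I6 writes R7
t=37  I7 issues→FPMUL
t=38  I7 reads · I8 issues→ALU
t=39  I8 reads
t=40  I8 exec-done
t=41  I8 writes R4
t=43  I7 exec-done
t=44  I7 writes R0

I5 = (21, 22, 27, 28)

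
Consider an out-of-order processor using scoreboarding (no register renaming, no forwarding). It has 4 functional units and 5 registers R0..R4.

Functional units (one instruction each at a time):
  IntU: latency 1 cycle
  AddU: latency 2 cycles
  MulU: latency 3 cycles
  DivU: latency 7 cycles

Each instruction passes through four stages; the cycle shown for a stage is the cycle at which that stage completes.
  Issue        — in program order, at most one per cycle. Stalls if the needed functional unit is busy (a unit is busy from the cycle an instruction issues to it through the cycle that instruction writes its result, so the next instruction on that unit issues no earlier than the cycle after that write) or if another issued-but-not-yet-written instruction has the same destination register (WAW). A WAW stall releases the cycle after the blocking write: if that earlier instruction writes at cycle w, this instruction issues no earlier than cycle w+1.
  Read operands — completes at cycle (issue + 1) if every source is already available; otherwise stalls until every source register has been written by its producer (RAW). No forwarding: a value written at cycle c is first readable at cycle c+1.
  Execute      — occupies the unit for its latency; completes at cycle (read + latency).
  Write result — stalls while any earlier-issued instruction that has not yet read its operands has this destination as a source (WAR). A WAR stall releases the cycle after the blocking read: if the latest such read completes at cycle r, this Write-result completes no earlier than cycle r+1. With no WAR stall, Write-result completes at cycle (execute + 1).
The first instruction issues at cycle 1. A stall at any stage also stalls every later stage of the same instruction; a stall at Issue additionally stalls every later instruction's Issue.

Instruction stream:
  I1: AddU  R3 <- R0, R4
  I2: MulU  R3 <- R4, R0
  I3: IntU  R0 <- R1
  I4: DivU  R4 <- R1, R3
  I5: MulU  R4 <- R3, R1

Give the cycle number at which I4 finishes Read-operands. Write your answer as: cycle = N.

cycle = 12

c1: I1 dispatched to AddU
c2: I1 operands ready
c4: I1 complete
c5: R3←I1
c6: I2 dispatched to MulU
c7: I2 operands ready | I3 dispatched to IntU
c8: I3 operands ready | I4 dispatched to DivU
c9: I3 complete
c10: I2 complete | R0←I3
c11: R3←I2
c12: I4 operands ready
c19: I4 complete
c20: R4←I4
c21: I5 dispatched to MulU
c22: I5 operands ready
c25: I5 complete
c26: R4←I5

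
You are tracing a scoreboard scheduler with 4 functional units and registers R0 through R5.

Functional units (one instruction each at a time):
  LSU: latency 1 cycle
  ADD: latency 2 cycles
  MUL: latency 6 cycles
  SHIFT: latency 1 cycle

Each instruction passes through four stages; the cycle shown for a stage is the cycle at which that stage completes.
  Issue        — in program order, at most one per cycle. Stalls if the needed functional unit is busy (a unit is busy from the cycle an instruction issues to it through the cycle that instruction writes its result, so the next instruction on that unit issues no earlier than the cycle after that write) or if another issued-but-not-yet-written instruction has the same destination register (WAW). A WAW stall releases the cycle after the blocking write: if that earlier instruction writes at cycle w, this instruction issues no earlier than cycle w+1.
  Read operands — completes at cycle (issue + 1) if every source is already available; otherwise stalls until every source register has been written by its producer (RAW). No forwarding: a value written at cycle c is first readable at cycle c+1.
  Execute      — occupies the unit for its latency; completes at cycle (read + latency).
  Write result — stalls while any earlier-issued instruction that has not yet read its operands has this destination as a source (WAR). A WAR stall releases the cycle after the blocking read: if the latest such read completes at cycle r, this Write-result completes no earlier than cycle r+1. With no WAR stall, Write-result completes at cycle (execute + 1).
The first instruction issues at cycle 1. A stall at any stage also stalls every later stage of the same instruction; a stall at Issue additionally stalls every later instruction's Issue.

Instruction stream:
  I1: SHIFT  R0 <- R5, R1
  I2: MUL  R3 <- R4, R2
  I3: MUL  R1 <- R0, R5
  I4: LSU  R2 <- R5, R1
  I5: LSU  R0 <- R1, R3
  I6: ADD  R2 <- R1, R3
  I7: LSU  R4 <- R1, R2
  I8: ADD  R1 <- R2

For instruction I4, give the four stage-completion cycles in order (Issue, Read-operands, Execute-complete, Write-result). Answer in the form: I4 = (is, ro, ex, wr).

I4 = (12, 20, 21, 22)

[I1] 1/2/3/4
[I2] 2/3/9/10
[I3] 11/12/18/19  (struct: MUL busy until I2 writes@10)
[I4] 12/20/21/22  (RAW R1: wait I3 write@19)
[I5] 23/24/25/26  (struct: LSU busy until I4 writes@22)
[I6] 24/25/27/28
[I7] 27/29/30/31  (struct: LSU busy until I5 writes@26; RAW R2: wait I6 write@28)
[I8] 29/30/32/33  (struct: ADD busy until I6 writes@28)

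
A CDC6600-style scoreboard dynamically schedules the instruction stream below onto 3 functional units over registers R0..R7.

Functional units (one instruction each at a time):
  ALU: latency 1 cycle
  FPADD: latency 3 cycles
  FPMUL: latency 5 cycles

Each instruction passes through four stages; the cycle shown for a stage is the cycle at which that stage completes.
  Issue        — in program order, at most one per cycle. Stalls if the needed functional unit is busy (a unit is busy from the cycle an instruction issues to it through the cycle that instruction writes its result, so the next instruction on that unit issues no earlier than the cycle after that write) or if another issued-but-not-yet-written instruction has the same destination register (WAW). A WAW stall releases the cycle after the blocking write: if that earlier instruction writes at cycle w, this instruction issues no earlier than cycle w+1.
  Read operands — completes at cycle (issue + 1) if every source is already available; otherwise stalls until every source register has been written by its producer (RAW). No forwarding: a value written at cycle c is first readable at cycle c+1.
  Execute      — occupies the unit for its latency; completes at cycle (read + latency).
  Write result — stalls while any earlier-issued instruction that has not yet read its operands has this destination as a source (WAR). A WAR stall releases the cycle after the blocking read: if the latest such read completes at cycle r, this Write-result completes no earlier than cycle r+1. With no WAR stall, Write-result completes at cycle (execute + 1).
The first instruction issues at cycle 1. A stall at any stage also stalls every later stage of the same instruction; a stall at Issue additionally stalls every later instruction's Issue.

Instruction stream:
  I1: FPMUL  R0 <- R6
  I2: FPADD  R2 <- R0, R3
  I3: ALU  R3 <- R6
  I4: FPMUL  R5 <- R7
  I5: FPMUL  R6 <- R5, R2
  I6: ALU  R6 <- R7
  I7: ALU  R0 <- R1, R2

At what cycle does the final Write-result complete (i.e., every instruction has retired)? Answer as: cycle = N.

cycle = 32

[1] I1 issues→FPMUL
[2] I1 reads, I2 issues→FPADD
[3] I3 issues→ALU
[4] I3 reads
[5] I3 exec-done
[7] I1 exec-done
[8] I1 writes R0
[9] I2 reads, I4 issues→FPMUL
[10] I3 writes R3, I4 reads
[12] I2 exec-done
[13] I2 writes R2
[15] I4 exec-done
[16] I4 writes R5
[17] I5 issues→FPMUL
[18] I5 reads
[23] I5 exec-done
[24] I5 writes R6
[25] I6 issues→ALU
[26] I6 reads
[27] I6 exec-done
[28] I6 writes R6
[29] I7 issues→ALU
[30] I7 reads
[31] I7 exec-done
[32] I7 writes R0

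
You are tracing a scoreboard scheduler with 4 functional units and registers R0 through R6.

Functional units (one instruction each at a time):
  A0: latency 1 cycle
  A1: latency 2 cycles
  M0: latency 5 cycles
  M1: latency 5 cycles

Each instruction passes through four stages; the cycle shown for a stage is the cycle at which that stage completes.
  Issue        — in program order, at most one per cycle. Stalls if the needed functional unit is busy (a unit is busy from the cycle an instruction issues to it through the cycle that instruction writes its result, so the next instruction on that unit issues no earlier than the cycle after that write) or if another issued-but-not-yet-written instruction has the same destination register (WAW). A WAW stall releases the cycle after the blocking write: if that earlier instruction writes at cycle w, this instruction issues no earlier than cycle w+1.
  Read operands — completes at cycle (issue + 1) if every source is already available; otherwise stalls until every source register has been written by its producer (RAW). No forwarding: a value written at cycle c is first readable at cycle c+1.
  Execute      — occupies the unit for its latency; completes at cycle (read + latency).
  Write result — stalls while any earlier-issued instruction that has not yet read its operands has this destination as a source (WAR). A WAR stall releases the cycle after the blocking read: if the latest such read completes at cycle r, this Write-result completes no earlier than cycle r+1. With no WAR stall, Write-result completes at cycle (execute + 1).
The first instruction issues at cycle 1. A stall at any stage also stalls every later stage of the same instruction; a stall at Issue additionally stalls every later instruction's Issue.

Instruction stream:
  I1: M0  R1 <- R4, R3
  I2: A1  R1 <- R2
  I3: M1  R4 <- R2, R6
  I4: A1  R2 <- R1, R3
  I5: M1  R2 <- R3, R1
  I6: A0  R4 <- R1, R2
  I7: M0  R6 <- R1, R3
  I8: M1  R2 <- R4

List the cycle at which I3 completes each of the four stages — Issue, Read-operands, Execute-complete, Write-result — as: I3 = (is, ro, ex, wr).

I1: IS=1 RO=2 EX=7 WR=8
I2: IS=9 RO=10 EX=12 WR=13  [WAW R1: wait I1 write@8]
I3: IS=10 RO=11 EX=16 WR=17
I4: IS=14 RO=15 EX=17 WR=18  [struct: A1 busy until I2 writes@13]
I5: IS=19 RO=20 EX=25 WR=26  [WAW R2: wait I4 write@18]
I6: IS=20 RO=27 EX=28 WR=29  [RAW R2: wait I5 write@26]
I7: IS=21 RO=22 EX=27 WR=28
I8: IS=27 RO=30 EX=35 WR=36  [struct: M1 busy until I5 writes@26; RAW R4: wait I6 write@29]

I3 = (10, 11, 16, 17)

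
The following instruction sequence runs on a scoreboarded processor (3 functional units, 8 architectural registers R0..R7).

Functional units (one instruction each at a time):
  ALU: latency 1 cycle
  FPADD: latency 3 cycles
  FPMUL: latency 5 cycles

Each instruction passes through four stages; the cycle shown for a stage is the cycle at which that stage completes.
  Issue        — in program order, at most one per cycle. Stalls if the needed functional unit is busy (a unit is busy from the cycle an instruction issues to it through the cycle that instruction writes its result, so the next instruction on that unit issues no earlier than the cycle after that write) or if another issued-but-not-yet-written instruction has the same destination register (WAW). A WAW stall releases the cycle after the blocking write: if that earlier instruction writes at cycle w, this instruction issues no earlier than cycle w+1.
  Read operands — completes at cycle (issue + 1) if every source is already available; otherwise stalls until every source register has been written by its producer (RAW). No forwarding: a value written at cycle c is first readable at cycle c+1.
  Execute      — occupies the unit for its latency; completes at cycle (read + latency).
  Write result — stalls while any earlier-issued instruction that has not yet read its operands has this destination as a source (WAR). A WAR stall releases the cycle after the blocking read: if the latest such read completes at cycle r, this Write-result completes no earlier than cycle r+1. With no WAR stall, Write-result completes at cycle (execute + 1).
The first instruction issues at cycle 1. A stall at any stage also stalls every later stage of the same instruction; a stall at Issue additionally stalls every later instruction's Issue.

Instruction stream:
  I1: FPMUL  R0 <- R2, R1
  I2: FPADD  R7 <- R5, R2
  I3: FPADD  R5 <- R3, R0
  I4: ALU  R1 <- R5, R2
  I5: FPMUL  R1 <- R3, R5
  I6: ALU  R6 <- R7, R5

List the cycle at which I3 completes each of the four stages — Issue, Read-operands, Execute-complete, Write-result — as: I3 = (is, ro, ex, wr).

I3 = (8, 9, 12, 13)

I1: IS=1 RO=2 EX=7 WR=8
I2: IS=2 RO=3 EX=6 WR=7
I3: IS=8 RO=9 EX=12 WR=13  [struct: FPADD busy until I2 writes@7]
I4: IS=9 RO=14 EX=15 WR=16  [RAW R5: wait I3 write@13]
I5: IS=17 RO=18 EX=23 WR=24  [WAW R1: wait I4 write@16]
I6: IS=18 RO=19 EX=20 WR=21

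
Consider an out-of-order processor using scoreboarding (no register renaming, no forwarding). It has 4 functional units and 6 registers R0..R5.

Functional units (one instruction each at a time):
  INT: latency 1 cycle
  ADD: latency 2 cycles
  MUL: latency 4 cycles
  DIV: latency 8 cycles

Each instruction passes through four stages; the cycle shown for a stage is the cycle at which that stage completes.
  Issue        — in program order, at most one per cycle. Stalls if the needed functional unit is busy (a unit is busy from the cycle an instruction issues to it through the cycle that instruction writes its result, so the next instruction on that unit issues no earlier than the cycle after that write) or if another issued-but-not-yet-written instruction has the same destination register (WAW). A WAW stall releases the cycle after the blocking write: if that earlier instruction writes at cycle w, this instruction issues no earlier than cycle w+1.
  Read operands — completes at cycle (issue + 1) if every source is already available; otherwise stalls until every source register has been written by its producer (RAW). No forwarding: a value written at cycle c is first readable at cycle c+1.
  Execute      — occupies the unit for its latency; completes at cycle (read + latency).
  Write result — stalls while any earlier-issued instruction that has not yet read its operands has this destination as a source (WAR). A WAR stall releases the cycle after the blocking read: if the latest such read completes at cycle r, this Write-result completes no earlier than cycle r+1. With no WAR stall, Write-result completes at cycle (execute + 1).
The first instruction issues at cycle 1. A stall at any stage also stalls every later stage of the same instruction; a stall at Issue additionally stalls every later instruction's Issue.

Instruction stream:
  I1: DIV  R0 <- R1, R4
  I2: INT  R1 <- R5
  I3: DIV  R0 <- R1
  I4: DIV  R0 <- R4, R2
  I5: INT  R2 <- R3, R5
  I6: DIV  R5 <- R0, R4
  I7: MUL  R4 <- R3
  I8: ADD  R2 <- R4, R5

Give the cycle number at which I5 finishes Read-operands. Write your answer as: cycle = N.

c1: I1→DIV
c2: I1 RO; I2→INT
c3: I2 RO
c4: I2 EX
c5: I2 WR R1
c10: I1 EX
c11: I1 WR R0
c12: I3→DIV
c13: I3 RO
c21: I3 EX
c22: I3 WR R0
c23: I4→DIV
c24: I4 RO; I5→INT
c25: I5 RO
c26: I5 EX
c27: I5 WR R2
c32: I4 EX
c33: I4 WR R0
c34: I6→DIV
c35: I6 RO; I7→MUL
c36: I7 RO; I8→ADD
c40: I7 EX
c41: I7 WR R4
c43: I6 EX
c44: I6 WR R5
c45: I8 RO
c47: I8 EX
c48: I8 WR R2

cycle = 25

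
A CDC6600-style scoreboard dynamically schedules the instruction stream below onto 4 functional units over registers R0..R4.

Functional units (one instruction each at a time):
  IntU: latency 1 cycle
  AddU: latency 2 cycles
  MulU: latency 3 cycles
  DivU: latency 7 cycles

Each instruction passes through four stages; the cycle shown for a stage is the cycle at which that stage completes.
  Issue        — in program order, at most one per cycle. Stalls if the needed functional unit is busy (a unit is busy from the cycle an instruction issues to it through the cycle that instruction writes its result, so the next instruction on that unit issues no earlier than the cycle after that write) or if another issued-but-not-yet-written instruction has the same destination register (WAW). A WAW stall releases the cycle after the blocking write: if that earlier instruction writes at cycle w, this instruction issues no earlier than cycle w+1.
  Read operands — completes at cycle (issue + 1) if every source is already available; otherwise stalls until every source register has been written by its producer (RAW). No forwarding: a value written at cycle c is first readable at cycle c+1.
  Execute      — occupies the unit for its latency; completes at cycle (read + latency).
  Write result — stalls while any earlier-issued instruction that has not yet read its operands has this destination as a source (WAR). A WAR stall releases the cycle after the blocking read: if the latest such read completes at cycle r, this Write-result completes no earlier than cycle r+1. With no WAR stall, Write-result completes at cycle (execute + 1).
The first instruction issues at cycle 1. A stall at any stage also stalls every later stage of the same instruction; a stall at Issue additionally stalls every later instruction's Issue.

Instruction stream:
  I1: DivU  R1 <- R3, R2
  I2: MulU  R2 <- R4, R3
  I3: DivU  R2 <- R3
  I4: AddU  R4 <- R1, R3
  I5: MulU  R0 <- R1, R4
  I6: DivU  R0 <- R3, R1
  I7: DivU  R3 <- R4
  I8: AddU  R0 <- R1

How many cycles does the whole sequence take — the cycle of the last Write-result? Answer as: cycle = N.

cycle = 41

t=1  I1 dispatched to DivU
t=2  I1 operands ready · I2 dispatched to MulU
t=3  I2 operands ready
t=6  I2 complete
t=7  R2←I2
t=9  I1 complete
t=10  R1←I1
t=11  I3 dispatched to DivU
t=12  I3 operands ready · I4 dispatched to AddU
t=13  I4 operands ready · I5 dispatched to MulU
t=15  I4 complete
t=16  R4←I4
t=17  I5 operands ready
t=19  I3 complete
t=20  R2←I3 · I5 complete
t=21  R0←I5
t=22  I6 dispatched to DivU
t=23  I6 operands ready
t=30  I6 complete
t=31  R0←I6
t=32  I7 dispatched to DivU
t=33  I7 operands ready · I8 dispatched to AddU
t=34  I8 operands ready
t=36  I8 complete
t=37  R0←I8
t=40  I7 complete
t=41  R3←I7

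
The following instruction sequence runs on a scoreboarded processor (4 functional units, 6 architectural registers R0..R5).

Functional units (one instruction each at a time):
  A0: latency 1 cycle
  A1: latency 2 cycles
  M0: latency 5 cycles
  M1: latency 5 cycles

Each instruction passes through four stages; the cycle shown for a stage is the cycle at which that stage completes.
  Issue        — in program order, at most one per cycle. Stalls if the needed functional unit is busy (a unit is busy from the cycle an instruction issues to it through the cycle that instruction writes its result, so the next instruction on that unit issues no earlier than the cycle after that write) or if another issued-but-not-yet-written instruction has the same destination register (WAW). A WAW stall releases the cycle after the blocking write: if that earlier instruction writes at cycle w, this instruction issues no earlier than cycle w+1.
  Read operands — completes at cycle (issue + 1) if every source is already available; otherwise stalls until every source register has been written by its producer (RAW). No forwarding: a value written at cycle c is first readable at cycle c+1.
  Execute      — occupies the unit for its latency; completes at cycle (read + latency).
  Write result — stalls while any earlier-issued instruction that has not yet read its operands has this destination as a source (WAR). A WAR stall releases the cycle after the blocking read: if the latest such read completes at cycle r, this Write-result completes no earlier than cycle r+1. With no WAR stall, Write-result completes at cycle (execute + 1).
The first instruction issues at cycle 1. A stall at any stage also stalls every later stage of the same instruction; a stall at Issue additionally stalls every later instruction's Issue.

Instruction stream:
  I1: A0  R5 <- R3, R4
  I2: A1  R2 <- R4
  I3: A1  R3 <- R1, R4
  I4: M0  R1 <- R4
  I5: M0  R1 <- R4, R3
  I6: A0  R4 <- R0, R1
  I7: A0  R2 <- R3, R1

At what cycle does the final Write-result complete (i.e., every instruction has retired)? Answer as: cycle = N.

I1  is:1  ro:2  ex:3  wr:4
I2  is:2  ro:3  ex:5  wr:6
I3  is:7  ro:8  ex:10  wr:11  — struct: A1 busy until I2 writes@6
I4  is:8  ro:9  ex:14  wr:15
I5  is:16  ro:17  ex:22  wr:23  — struct: M0 busy until I4 writes@15
I6  is:17  ro:24  ex:25  wr:26  — RAW R1: wait I5 write@23
I7  is:27  ro:28  ex:29  wr:30  — struct: A0 busy until I6 writes@26

cycle = 30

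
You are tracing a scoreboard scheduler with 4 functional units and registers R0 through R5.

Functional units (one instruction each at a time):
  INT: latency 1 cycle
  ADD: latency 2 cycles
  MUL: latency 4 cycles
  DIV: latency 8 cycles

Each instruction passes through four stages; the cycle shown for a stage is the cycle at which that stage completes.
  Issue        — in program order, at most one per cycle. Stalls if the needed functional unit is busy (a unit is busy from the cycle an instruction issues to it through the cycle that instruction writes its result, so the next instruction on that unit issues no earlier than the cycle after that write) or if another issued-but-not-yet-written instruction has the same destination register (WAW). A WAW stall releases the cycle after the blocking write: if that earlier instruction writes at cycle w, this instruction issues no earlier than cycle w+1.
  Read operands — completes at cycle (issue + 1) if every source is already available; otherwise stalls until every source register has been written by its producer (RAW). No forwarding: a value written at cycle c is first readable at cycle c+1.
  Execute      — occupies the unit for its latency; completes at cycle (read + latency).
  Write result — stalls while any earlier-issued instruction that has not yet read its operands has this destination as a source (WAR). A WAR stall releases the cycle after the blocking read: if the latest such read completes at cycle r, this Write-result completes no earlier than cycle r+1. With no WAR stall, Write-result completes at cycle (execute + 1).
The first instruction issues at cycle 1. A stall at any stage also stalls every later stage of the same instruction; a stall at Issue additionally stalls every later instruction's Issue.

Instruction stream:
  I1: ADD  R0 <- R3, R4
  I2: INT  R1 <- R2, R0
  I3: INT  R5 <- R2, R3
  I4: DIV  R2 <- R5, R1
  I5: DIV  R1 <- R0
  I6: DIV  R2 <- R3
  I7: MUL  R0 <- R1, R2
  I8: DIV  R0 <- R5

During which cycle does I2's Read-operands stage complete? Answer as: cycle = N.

cycle = 6

1) issue 1, read 2, done 4, write 5
2) issue 2, read 6, done 7, write 8  <RAW R0: wait I1 write@5>
3) issue 9, read 10, done 11, write 12  <struct: INT busy until I2 writes@8>
4) issue 10, read 13, done 21, write 22  <RAW R5: wait I3 write@12>
5) issue 23, read 24, done 32, write 33  <struct: DIV busy until I4 writes@22>
6) issue 34, read 35, done 43, write 44  <struct: DIV busy until I5 writes@33>
7) issue 35, read 45, done 49, write 50  <RAW R2: wait I6 write@44>
8) issue 51, read 52, done 60, write 61  <WAW R0: wait I7 write@50>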